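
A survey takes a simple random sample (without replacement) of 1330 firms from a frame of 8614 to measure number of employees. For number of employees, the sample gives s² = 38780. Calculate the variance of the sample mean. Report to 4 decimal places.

24.6559

Under SRS without replacement, Var(ȳ) = (1 − f)·s²/n with f = n/N = 1330/8614 = 0.15439981.
Var(ȳ) = (1 − 0.15439981)·38780/1330 = 0.84560019·29.157895 = 24.655921.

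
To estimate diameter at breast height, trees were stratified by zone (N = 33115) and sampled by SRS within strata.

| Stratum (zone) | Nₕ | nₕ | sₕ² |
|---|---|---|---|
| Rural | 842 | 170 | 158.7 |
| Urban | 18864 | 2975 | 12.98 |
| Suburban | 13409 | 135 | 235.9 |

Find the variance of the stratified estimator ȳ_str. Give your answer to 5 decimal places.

0.28530

Var(ȳ_str) = Σₕ Wₕ²(1 − fₕ)sₕ²/nₕ with Wₕ = Nₕ/N, N = 33115.
Rural: Wₕ = 0.02542654; term = 0.02542654²·(1 − 0.20190024)·158.7/170 = 4.8168137 × 10^-4.
Urban: Wₕ = 0.56965122; term = 0.56965122²·(1 − 0.15770780)·12.98/2975 = 0.0011925279.
Suburban: Wₕ = 0.40492224; term = 0.40492224²·(1 − 0.01006786)·235.9/135 = 0.28362392.
Sum = 0.28529813.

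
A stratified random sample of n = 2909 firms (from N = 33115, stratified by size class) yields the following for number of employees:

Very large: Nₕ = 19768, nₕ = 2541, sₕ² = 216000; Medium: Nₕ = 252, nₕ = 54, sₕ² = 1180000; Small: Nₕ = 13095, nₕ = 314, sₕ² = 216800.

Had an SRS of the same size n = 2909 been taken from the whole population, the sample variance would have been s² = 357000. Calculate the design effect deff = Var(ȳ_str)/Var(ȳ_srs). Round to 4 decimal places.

Var(ȳ_str) = Σ Wₕ²(1−fₕ)sₕ²/nₕ with Wₕ = Nₕ/33115:
  Very large: (19768/33115)²·(1−2541/19768)·216000/2541 = 26.398056
  Medium: (252/33115)²·(1−54/252)·1180000/54 = 0.99427028
  Small: (13095/33115)²·(1−314/13095)·216800/314 = 105.37812
  → Var(ȳ_str) = 132.77045.
Var(ȳ_srs) = (1 − 2909/33115)·357000/2909 = 111.94197.
deff = 132.77045 / 111.94197 = 1.1861.

1.1861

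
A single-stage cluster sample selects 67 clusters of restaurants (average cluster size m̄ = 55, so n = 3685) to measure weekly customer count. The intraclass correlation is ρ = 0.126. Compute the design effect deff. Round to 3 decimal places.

7.804

deff = 1 + (55 − 1)·0.126 = 1 + 6.804 = 7.804.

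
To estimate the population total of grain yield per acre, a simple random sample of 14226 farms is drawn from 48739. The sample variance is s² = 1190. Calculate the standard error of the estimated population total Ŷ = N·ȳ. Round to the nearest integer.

Var(Ŷ) = N²·Var(ȳ) = N²·(1 − n/N)·s²/n.
f = 14226/48739 = 0.29188124; Var(ȳ) = 0.70811876·1190/14226 = 0.05923389.
Var(Ŷ) = 48739² · 0.05923389 = 1.4070952 × 10^8.
SE(Ŷ) = √(1.4070952 × 10^8) = 11862.

11862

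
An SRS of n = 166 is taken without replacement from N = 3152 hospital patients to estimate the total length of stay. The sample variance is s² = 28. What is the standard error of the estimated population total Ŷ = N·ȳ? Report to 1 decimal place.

Var(Ŷ) = N²·Var(ȳ) = N²·(1 − n/N)·s²/n.
f = 166/3152 = 0.05266497; Var(ȳ) = 0.94733503·28/166 = 0.15979145.
Var(Ŷ) = 3152² · 0.15979145 = 1.5875447 × 10^6.
SE(Ŷ) = √(1.5875447 × 10^6) = 1260.0.

1260.0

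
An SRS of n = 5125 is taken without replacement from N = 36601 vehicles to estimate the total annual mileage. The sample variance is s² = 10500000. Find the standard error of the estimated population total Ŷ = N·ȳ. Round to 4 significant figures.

1.536 × 10^6

Var(Ŷ) = N²·Var(ȳ) = N²·(1 − n/N)·s²/n.
f = 5125/36601 = 0.14002350; Var(ȳ) = 0.85997650·10500000/5125 = 1761.9031.
Var(Ŷ) = 36601² · 1761.9031 = 2.3603039 × 10^12.
SE(Ŷ) = √(2.3603039 × 10^12) = 1.536 × 10^6.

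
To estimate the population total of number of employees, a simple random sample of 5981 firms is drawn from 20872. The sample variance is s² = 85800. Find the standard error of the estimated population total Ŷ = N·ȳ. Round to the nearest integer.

66773

Var(Ŷ) = N²·Var(ȳ) = N²·(1 − n/N)·s²/n.
f = 5981/20872 = 0.28655615; Var(ȳ) = 0.71344385·85800/5981 = 10.234657.
Var(Ŷ) = 20872² · 10.234657 = 4.4586299 × 10^9.
SE(Ŷ) = √(4.4586299 × 10^9) = 66773.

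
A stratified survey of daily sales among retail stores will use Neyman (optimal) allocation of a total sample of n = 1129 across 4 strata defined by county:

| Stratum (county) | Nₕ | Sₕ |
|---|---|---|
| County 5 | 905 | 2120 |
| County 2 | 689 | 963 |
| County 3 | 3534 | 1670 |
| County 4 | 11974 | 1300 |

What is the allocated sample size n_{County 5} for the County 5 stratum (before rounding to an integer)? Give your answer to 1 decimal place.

Neyman allocation: nₕ = n·NₕSₕ / Σⱼ NⱼSⱼ.
Σ NⱼSⱼ = 905·2120 + 689·963 + 3534·1670 + 11974·1300 = 2.4050087 × 10^7.
n_{County 5} = 1129·905·2120 / (2.4050087 × 10^7) = 90.1.

90.1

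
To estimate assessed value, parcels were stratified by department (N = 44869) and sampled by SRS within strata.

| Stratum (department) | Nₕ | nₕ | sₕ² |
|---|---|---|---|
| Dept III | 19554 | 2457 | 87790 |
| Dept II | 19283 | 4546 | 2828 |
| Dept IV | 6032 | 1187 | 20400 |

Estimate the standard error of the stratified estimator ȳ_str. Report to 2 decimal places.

Var(ȳ_str) = Σₕ Wₕ²(1 − fₕ)sₕ²/nₕ with Wₕ = Nₕ/N, N = 44869.
Dept III: Wₕ = 0.43580200; term = 0.43580200²·(1 − 0.12565204)·87790/2457 = 5.9333864.
Dept II: Wₕ = 0.42976220; term = 0.42976220²·(1 − 0.23575170)·2828/4546 = 0.087809373.
Dept IV: Wₕ = 0.13443580; term = 0.13443580²·(1 − 0.19678382)·20400/1187 = 0.24948347.
Sum = 6.2706792.
SE = √(6.2706792) = 2.50.

2.50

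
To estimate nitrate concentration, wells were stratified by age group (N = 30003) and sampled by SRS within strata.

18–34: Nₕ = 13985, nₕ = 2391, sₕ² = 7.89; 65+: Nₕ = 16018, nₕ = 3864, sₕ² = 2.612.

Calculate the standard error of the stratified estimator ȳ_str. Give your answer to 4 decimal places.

0.0272

Var(ȳ_str) = Σₕ Wₕ²(1 − fₕ)sₕ²/nₕ with Wₕ = Nₕ/N, N = 30003.
18–34: Wₕ = 0.46612005; term = 0.46612005²·(1 − 0.17096890)·7.89/2391 = 5.9437951 × 10^-4.
65+: Wₕ = 0.53387995; term = 0.53387995²·(1 − 0.24122862)·2.612/3864 = 1.4619557 × 10^-4.
Sum = 7.4057508 × 10^-4.
SE = √(7.4057508 × 10^-4) = 0.0272.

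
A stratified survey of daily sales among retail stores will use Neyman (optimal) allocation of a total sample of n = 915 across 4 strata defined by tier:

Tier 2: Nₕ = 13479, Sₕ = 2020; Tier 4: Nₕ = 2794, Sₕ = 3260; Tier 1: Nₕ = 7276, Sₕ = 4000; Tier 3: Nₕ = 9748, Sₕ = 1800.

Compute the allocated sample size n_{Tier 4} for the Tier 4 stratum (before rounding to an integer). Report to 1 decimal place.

100.4

Neyman allocation: nₕ = n·NₕSₕ / Σⱼ NⱼSⱼ.
Σ NⱼSⱼ = 13479·2020 + 2794·3260 + 7276·4000 + 9748·1800 = 8.298642 × 10^7.
n_{Tier 4} = 915·2794·3260 / (8.298642 × 10^7) = 100.4.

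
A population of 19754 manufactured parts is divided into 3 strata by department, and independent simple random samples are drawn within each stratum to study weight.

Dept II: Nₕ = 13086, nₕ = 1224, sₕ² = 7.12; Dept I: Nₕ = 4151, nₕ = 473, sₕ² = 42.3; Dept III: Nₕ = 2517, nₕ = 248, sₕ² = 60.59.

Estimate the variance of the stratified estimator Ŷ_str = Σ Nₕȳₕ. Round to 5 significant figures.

Var(Ŷ_str) = Σₕ Nₕ²(1 − fₕ)sₕ²/nₕ.
Dept II: 13086²·(1 − 1224/13086)·7.12/1224 = 902949.4.
Dept I: 4151²·(1 − 473/4151)·42.3/473 = 1.365349 × 10^6.
Dept III: 2517²·(1 − 248/2517)·60.59/248 = 1.395298 × 10^6.
Sum = 3.6635964 × 10^6.

3.6636 × 10^6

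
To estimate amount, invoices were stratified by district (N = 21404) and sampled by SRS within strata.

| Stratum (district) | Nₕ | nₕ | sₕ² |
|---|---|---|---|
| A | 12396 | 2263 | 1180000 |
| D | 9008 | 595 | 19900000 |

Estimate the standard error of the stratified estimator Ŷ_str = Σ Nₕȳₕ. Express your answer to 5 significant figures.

1.6125 × 10^6

Var(Ŷ_str) = Σₕ Nₕ²(1 − fₕ)sₕ²/nₕ.
A: 12396²·(1 − 2263/12396)·1180000/2263 = 6.5496345 × 10^10.
D: 9008²·(1 − 595/9008)·19900000/595 = 2.5346347 × 10^12.
Sum = 2.600131 × 10^12.
SE = √(2.600131 × 10^12) = 1.6125 × 10^6.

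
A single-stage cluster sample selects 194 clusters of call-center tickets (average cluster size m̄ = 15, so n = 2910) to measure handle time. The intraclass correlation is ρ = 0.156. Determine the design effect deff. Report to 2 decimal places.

3.18

deff = 1 + (15 − 1)·0.156 = 1 + 2.184 = 3.184.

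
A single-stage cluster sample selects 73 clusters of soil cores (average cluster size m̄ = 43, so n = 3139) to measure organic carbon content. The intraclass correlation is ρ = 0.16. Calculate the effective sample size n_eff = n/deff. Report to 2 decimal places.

406.61

deff = 1 + (43 − 1)·0.16 = 1 + 6.72 = 7.72.
n_eff = 3139 / 7.72 = 406.61.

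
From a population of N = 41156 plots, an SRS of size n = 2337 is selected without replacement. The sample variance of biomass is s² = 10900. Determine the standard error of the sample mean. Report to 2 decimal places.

Under SRS without replacement, Var(ȳ) = (1 − f)·s²/n with f = n/N = 2337/41156 = 0.05678394.
Var(ȳ) = (1 − 0.05678394)·10900/2337 = 0.94321606·4.6640993 = 4.3992533.
SE(ȳ) = √(4.3992533) = 2.10.

2.10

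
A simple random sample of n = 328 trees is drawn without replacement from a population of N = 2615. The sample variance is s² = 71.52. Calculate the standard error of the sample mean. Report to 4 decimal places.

0.4367

Under SRS without replacement, Var(ȳ) = (1 − f)·s²/n with f = n/N = 328/2615 = 0.12543021.
Var(ȳ) = (1 − 0.12543021)·71.52/328 = 0.87456979·0.21804878 = 0.19069888.
SE(ȳ) = √(0.19069888) = 0.4367.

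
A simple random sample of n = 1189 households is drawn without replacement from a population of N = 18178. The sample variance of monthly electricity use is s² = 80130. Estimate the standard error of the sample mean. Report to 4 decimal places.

Under SRS without replacement, Var(ȳ) = (1 − f)·s²/n with f = n/N = 1189/18178 = 0.06540874.
Var(ȳ) = (1 − 0.06540874)·80130/1189 = 0.93459126·67.392767 = 62.984691.
SE(ȳ) = √(62.984691) = 7.9363.

7.9363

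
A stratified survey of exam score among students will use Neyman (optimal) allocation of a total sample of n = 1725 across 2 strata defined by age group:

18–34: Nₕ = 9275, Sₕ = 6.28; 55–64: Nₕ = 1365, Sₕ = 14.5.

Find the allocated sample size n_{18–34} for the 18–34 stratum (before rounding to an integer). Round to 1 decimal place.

1287.5

Neyman allocation: nₕ = n·NₕSₕ / Σⱼ NⱼSⱼ.
Σ NⱼSⱼ = 9275·6.28 + 1365·14.5 = 78039.5.
n_{18–34} = 1725·9275·6.28 / 78039.5 = 1287.5.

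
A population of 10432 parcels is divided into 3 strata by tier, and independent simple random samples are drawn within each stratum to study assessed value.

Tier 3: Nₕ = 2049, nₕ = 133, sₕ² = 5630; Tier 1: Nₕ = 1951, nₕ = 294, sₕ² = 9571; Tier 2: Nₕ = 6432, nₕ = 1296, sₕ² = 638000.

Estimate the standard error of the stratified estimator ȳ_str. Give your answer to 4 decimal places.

12.3259

Var(ȳ_str) = Σₕ Wₕ²(1 − fₕ)sₕ²/nₕ with Wₕ = Nₕ/N, N = 10432.
Tier 3: Wₕ = 0.19641488; term = 0.19641488²·(1 − 0.06490971)·5630/133 = 1.5270704.
Tier 1: Wₕ = 0.18702071; term = 0.18702071²·(1 − 0.15069195)·9571/294 = 0.96706264.
Tier 2: Wₕ = 0.61656442; term = 0.61656442²·(1 − 0.20149254)·638000/1296 = 149.43474.
Sum = 151.92887.
SE = √(151.92887) = 12.3259.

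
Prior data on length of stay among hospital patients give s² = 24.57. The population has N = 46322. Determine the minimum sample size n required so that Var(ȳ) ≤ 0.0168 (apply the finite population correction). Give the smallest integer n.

Without fpc, n₀ = s²/D = 24.57/0.0168 = 1462.5000.
With fpc, (1 − n/N)·s²/n ≤ D requires n ≥ n₀/(1 + n₀/N) = 1462.5000/(1 + 1462.5000/46322) = 1417.7385.
Rounding up, n = 1418.

1418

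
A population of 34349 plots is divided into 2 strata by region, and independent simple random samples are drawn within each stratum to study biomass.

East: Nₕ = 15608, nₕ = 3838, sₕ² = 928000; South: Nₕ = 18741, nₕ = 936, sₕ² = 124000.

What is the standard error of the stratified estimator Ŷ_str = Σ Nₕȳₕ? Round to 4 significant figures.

297700

Var(Ŷ_str) = Σₕ Nₕ²(1 − fₕ)sₕ²/nₕ.
East: 15608²·(1 − 3838/15608)·928000/3838 = 4.441879 × 10^10.
South: 18741²·(1 − 936/18741)·124000/936 = 4.4205934 × 10^10.
Sum = 8.8624724 × 10^10.
SE = √(8.8624724 × 10^10) = 297700.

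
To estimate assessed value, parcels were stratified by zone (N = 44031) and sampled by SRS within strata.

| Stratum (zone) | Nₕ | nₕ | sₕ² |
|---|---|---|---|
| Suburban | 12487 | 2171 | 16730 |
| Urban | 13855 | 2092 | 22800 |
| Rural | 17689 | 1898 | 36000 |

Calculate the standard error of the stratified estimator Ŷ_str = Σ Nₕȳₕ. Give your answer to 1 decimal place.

Var(Ŷ_str) = Σₕ Nₕ²(1 − fₕ)sₕ²/nₕ.
Suburban: 12487²·(1 − 2171/12487)·16730/2171 = 9.9267152 × 10^8.
Urban: 13855²·(1 − 2092/13855)·22800/2092 = 1.7762242 × 10^9.
Rural: 17689²·(1 − 1898/17689)·36000/1898 = 5.2980885 × 10^9.
Sum = 8.0669842 × 10^9.
SE = √(8.0669842 × 10^9) = 89816.4.

89816.4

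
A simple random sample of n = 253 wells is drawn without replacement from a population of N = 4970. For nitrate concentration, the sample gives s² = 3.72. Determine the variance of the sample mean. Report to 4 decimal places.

Under SRS without replacement, Var(ȳ) = (1 − f)·s²/n with f = n/N = 253/4970 = 0.05090543.
Var(ȳ) = (1 − 0.05090543)·3.72/253 = 0.94909457·0.014703557 = 0.013955066.

0.0140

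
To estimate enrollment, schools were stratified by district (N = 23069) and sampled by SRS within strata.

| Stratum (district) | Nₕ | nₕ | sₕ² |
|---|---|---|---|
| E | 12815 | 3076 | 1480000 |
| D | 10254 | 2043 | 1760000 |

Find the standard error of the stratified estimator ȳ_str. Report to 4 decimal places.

Var(ȳ_str) = Σₕ Wₕ²(1 − fₕ)sₕ²/nₕ with Wₕ = Nₕ/N, N = 23069.
E: Wₕ = 0.55550739; term = 0.55550739²·(1 − 0.24003121)·1480000/3076 = 112.83682.
D: Wₕ = 0.44449261; term = 0.44449261²·(1 − 0.19923932)·1760000/2043 = 136.29381.
Sum = 249.13063.
SE = √(249.13063) = 15.7839.

15.7839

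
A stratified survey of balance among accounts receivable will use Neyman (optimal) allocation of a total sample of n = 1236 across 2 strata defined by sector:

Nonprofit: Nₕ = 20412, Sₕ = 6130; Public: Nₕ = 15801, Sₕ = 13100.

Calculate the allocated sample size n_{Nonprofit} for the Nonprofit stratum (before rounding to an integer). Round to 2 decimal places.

465.66

Neyman allocation: nₕ = n·NₕSₕ / Σⱼ NⱼSⱼ.
Σ NⱼSⱼ = 20412·6130 + 15801·13100 = 3.3211866 × 10^8.
n_{Nonprofit} = 1236·20412·6130 / (3.3211866 × 10^8) = 465.66.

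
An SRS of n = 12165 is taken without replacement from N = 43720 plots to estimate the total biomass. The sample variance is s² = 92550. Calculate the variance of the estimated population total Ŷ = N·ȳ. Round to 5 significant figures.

Var(Ŷ) = N²·Var(ȳ) = N²·(1 − n/N)·s²/n.
f = 12165/43720 = 0.27824794; Var(ȳ) = 0.72175206·92550/12165 = 5.4910113.
Var(Ŷ) = 43720² · 5.4910113 = 1.049573 × 10^10.

1.0496 × 10^10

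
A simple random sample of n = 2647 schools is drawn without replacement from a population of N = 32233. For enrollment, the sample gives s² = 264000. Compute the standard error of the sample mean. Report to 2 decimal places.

9.57

Under SRS without replacement, Var(ȳ) = (1 − f)·s²/n with f = n/N = 2647/32233 = 0.08212081.
Var(ȳ) = (1 − 0.08212081)·264000/2647 = 0.91787919·99.73555 = 91.545186.
SE(ȳ) = √(91.545186) = 9.57.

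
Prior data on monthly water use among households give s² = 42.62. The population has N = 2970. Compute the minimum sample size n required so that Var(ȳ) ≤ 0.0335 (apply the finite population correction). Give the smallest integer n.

891

Without fpc, n₀ = s²/D = 42.62/0.0335 = 1272.2388.
With fpc, (1 − n/N)·s²/n ≤ D requires n ≥ n₀/(1 + n₀/N) = 1272.2388/(1 + 1272.2388/2970) = 890.6970.
Rounding up, n = 891.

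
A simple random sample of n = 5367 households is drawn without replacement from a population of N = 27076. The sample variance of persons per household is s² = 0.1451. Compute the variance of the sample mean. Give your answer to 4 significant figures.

Under SRS without replacement, Var(ȳ) = (1 − f)·s²/n with f = n/N = 5367/27076 = 0.19821983.
Var(ȳ) = (1 − 0.19821983)·0.1451/5367 = 0.80178017·2.7035588 × 10^-5 = 2.1676598 × 10^-5.

2.168 × 10^-5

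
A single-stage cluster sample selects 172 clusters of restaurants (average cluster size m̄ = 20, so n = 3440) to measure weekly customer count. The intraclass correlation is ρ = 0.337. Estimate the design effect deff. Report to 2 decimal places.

deff = 1 + (20 − 1)·0.337 = 1 + 6.403 = 7.403.

7.40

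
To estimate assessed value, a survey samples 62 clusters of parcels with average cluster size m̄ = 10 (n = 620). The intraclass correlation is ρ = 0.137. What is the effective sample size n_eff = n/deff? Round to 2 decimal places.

deff = 1 + (10 − 1)·0.137 = 1 + 1.233 = 2.233.
n_eff = 620 / 2.233 = 277.65.

277.65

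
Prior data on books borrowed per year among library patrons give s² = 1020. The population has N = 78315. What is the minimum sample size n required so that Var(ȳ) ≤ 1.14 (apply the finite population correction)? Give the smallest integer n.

Without fpc, n₀ = s²/D = 1020/1.14 = 894.7368.
With fpc, (1 − n/N)·s²/n ≤ D requires n ≥ n₀/(1 + n₀/N) = 894.7368/(1 + 894.7368/78315) = 884.6300.
Rounding up, n = 885.

885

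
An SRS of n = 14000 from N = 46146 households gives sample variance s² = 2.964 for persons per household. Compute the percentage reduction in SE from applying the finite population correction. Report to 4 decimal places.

16.5365

f = n/N = 14000/46146 = 0.30338491.
SE_no-fpc = √(s²/n) = 0.014550405; SE_fpc = √((1−f)s²/n) = 0.012144273.
Ratio = √(1−f) = 0.83463471. Reduction = 100·(1 − 0.83463471) = 16.5365%.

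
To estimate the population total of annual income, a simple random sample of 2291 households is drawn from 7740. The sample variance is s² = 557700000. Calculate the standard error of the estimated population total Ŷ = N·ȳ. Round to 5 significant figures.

Var(Ŷ) = N²·Var(ȳ) = N²·(1 − n/N)·s²/n.
f = 2291/7740 = 0.29599483; Var(ȳ) = 0.70400517·557700000/2291 = 171376.55.
Var(Ŷ) = 7740² · 171376.55 = 1.0266758 × 10^13.
SE(Ŷ) = √(1.0266758 × 10^13) = 3.2042 × 10^6.

3.2042 × 10^6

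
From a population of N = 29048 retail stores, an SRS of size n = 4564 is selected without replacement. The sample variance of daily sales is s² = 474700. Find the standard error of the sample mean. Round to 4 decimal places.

9.3631

Under SRS without replacement, Var(ȳ) = (1 − f)·s²/n with f = n/N = 4564/29048 = 0.15711925.
Var(ȳ) = (1 − 0.15711925)·474700/4564 = 0.84288075·104.00964 = 87.667724.
SE(ȳ) = √(87.667724) = 9.3631.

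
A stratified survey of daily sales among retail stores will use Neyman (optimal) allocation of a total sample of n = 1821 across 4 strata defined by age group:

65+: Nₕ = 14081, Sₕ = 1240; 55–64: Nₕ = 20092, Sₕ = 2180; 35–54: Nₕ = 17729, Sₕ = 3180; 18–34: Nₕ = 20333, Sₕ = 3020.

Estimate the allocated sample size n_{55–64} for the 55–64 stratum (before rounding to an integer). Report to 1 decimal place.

445.5

Neyman allocation: nₕ = n·NₕSₕ / Σⱼ NⱼSⱼ.
Σ NⱼSⱼ = 14081·1240 + 20092·2180 + 17729·3180 + 20333·3020 = 1.7904488 × 10^8.
n_{55–64} = 1821·20092·2180 / (1.7904488 × 10^8) = 445.5.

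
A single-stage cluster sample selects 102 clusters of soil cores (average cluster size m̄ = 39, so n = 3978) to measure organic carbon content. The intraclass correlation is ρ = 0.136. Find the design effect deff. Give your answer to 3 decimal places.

deff = 1 + (39 − 1)·0.136 = 1 + 5.168 = 6.168.

6.168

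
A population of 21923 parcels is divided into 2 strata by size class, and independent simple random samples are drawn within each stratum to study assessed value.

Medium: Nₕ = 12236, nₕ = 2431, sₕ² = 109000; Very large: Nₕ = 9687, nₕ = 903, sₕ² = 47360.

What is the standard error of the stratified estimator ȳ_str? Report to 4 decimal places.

4.5253

Var(ȳ_str) = Σₕ Wₕ²(1 − fₕ)sₕ²/nₕ with Wₕ = Nₕ/N, N = 21923.
Medium: Wₕ = 0.55813529; term = 0.55813529²·(1 − 0.19867604)·109000/2431 = 11.19254.
Very large: Wₕ = 0.44186471; term = 0.44186471²·(1 − 0.09321771)·47360/903 = 9.2855066.
Sum = 20.478047.
SE = √(20.478047) = 4.5253.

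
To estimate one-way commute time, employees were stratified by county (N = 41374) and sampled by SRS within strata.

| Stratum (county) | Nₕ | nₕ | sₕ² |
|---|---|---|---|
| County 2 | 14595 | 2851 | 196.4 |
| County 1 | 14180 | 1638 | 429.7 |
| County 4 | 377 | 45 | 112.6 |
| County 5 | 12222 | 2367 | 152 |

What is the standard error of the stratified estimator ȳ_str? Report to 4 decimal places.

0.1971

Var(ȳ_str) = Σₕ Wₕ²(1 − fₕ)sₕ²/nₕ with Wₕ = Nₕ/N, N = 41374.
County 2: Wₕ = 0.35275777; term = 0.35275777²·(1 − 0.19534087)·196.4/2851 = 0.0068977808.
County 1: Wₕ = 0.34272732; term = 0.34272732²·(1 − 0.11551481)·429.7/1638 = 0.027254578.
County 4: Wₕ = 0.00911200; term = 0.00911200²·(1 − 0.11936340)·112.6/45 = 1.8295753 × 10^-4.
County 5: Wₕ = 0.29540291; term = 0.29540291²·(1 − 0.19366716)·152/2367 = 0.0045184473.
Sum = 0.038853764.
SE = √(0.038853764) = 0.1971.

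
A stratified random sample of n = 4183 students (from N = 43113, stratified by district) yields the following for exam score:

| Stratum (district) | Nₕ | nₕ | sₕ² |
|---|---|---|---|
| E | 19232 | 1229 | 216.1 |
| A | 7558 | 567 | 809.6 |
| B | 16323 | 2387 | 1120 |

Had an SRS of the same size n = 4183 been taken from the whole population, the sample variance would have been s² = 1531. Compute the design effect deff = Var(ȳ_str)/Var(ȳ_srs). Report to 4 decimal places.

0.3957

Var(ȳ_str) = Σ Wₕ²(1−fₕ)sₕ²/nₕ with Wₕ = Nₕ/43113:
  E: (19232/43113)²·(1−1229/19232)·216.1/1229 = 0.03275335
  A: (7558/43113)²·(1−567/7558)·809.6/567 = 0.040589822
  B: (16323/43113)²·(1−2387/16323)·1120/2387 = 0.057423179
  → Var(ȳ_str) = 0.13076635.
Var(ȳ_srs) = (1 − 4183/43113)·1531/4183 = 0.33049393.
deff = 0.13076635 / 0.33049393 = 0.3957.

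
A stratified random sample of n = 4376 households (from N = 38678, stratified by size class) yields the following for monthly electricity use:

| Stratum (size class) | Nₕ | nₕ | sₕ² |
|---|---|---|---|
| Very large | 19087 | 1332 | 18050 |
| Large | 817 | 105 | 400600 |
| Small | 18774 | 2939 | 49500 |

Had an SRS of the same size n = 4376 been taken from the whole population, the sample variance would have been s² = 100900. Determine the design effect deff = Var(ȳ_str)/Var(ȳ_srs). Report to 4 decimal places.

Var(ȳ_str) = Σ Wₕ²(1−fₕ)sₕ²/nₕ with Wₕ = Nₕ/38678:
  Very large: (19087/38678)²·(1−1332/19087)·18050/1332 = 3.0697522
  Large: (817/38678)²·(1−105/817)·400600/105 = 1.4835278
  Small: (18774/38678)²·(1−2939/18774)·49500/2939 = 3.3469751
  → Var(ȳ_str) = 7.9002551.
Var(ȳ_srs) = (1 − 4376/38678)·100900/4376 = 20.448869.
deff = 7.9002551 / 20.448869 = 0.3863.

0.3863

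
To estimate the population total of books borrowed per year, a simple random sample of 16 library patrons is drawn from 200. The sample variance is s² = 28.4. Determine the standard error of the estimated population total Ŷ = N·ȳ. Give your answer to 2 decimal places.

Var(Ŷ) = N²·Var(ȳ) = N²·(1 − n/N)·s²/n.
f = 16/200 = 0.08000000; Var(ȳ) = 0.92000000·28.4/16 = 1.633.
Var(Ŷ) = 200² · 1.633 = 65320.
SE(Ŷ) = √(65320) = 255.58.

255.58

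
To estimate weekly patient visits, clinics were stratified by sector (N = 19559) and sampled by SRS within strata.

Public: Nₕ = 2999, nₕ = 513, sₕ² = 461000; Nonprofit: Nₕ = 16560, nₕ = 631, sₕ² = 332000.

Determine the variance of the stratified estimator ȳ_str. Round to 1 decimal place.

Var(ȳ_str) = Σₕ Wₕ²(1 − fₕ)sₕ²/nₕ with Wₕ = Nₕ/N, N = 19559.
Public: Wₕ = 0.15333095; term = 0.15333095²·(1 − 0.17105702)·461000/513 = 17.513295.
Nonprofit: Wₕ = 0.84666905; term = 0.84666905²·(1 − 0.03810386)·332000/631 = 362.79749.
Sum = 380.31079.

380.3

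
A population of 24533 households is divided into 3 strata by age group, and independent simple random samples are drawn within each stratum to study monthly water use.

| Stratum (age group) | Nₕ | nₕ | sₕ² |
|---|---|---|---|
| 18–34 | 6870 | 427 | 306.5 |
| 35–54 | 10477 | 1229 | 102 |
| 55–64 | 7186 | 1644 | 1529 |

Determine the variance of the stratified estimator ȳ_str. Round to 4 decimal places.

0.1277

Var(ȳ_str) = Σₕ Wₕ²(1 − fₕ)sₕ²/nₕ with Wₕ = Nₕ/N, N = 24533.
18–34: Wₕ = 0.28003098; term = 0.28003098²·(1 − 0.06215429)·306.5/427 = 0.052789331.
35–54: Wₕ = 0.42705743; term = 0.42705743²·(1 − 0.11730457)·102/1229 = 0.013360778.
55–64: Wₕ = 0.29291159; term = 0.29291159²·(1 − 0.22877818)·1529/1644 = 0.061540085.
Sum = 0.12769019.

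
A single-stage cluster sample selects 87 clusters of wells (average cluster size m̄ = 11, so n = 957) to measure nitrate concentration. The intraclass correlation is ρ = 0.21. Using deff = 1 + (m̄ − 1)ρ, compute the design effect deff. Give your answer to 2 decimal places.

3.10

deff = 1 + (11 − 1)·0.21 = 1 + 2.1 = 3.1.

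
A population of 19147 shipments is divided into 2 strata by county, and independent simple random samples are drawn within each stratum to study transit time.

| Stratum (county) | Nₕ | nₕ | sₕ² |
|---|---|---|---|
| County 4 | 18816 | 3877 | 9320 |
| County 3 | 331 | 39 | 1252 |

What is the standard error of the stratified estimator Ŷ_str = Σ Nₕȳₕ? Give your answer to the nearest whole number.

Var(Ŷ_str) = Σₕ Nₕ²(1 − fₕ)sₕ²/nₕ.
County 4: 18816²·(1 − 3877/18816)·9320/3877 = 6.7572338 × 10^8.
County 3: 331²·(1 − 39/331)·1252/39 = 3.102777 × 10^6.
Sum = 6.7882616 × 10^8.
SE = √(6.7882616 × 10^8) = 26054.

26054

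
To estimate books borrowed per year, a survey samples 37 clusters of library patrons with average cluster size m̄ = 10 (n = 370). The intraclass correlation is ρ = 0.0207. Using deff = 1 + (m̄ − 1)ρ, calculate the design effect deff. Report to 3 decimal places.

1.186

deff = 1 + (10 − 1)·0.0207 = 1 + 0.1863 = 1.1863.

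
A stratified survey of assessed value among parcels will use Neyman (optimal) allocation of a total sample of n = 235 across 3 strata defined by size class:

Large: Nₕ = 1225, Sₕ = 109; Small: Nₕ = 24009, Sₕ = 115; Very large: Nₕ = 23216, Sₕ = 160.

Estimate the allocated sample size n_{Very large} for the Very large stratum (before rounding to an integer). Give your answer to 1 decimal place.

Neyman allocation: nₕ = n·NₕSₕ / Σⱼ NⱼSⱼ.
Σ NⱼSⱼ = 1225·109 + 24009·115 + 23216·160 = 6.60912 × 10^6.
n_{Very large} = 235·23216·160 / (6.60912 × 10^6) = 132.1.

132.1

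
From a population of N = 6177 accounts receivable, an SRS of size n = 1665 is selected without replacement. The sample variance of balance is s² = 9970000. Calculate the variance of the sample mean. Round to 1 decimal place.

Under SRS without replacement, Var(ȳ) = (1 − f)·s²/n with f = n/N = 1665/6177 = 0.26954832.
Var(ȳ) = (1 − 0.26954832)·9970000/1665 = 0.73045168·5987.988 = 4373.9359.

4373.9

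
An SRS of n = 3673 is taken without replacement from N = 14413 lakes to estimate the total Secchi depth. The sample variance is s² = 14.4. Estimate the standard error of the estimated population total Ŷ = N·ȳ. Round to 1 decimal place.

Var(Ŷ) = N²·Var(ȳ) = N²·(1 − n/N)·s²/n.
f = 3673/14413 = 0.25483938; Var(ȳ) = 0.74516062·14.4/3673 = 0.0029214029.
Var(Ŷ) = 14413² · 0.0029214029 = 606876.37.
SE(Ŷ) = √(606876.37) = 779.0.

779.0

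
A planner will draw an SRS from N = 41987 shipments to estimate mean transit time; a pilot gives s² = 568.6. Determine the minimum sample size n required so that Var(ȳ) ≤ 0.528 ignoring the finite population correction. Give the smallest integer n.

Without fpc, n₀ = s²/D = 568.6/0.528 = 1076.8939.
Rounding up, n = 1077.

1077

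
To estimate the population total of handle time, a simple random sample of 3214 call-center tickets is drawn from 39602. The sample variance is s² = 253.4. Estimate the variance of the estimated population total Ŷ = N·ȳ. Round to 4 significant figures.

1.136 × 10^8

Var(Ŷ) = N²·Var(ȳ) = N²·(1 − n/N)·s²/n.
f = 3214/39602 = 0.08115752; Var(ȳ) = 0.91884248·253.4/3214 = 0.072443897.
Var(Ŷ) = 39602² · 0.072443897 = 1.136151 × 10^8.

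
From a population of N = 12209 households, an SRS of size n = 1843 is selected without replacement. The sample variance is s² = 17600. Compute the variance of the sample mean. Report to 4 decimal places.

8.1081

Under SRS without replacement, Var(ȳ) = (1 − f)·s²/n with f = n/N = 1843/12209 = 0.15095421.
Var(ȳ) = (1 − 0.15095421)·17600/1843 = 0.84904579·9.5496473 = 8.1080878.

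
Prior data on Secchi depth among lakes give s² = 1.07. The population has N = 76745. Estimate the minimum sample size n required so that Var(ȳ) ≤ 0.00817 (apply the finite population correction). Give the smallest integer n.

131

Without fpc, n₀ = s²/D = 1.07/0.00817 = 130.9670.
With fpc, (1 − n/N)·s²/n ≤ D requires n ≥ n₀/(1 + n₀/N) = 130.9670/(1 + 130.9670/76745) = 130.7439.
Rounding up, n = 131.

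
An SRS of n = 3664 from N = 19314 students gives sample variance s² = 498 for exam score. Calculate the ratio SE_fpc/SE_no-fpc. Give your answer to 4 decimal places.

0.9002

f = n/N = 3664/19314 = 0.18970695.
SE_no-fpc = √(s²/n) = 0.36866927; SE_fpc = √((1−f)s²/n) = 0.33186236.
Ratio = √(1−f) = 0.90016279.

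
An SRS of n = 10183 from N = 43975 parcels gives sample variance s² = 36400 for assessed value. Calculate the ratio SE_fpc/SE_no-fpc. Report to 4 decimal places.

0.8766

f = n/N = 10183/43975 = 0.23156339.
SE_no-fpc = √(s²/n) = 1.8906573; SE_fpc = √((1−f)s²/n) = 1.65736.
Ratio = √(1−f) = 0.87660516.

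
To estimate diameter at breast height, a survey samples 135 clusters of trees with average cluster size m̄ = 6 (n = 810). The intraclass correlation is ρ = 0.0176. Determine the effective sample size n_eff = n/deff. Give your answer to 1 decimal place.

744.5

deff = 1 + (6 − 1)·0.0176 = 1 + 0.088 = 1.088.
n_eff = 810 / 1.088 = 744.5.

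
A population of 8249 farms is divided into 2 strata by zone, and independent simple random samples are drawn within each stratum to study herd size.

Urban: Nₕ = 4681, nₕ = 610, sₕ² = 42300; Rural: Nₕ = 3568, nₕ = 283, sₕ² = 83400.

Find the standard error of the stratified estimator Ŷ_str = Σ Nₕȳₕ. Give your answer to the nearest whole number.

Var(Ŷ_str) = Σₕ Nₕ²(1 − fₕ)sₕ²/nₕ.
Urban: 4681²·(1 − 610/4681)·42300/610 = 1.3214486 × 10^9.
Rural: 3568²·(1 − 283/3568)·83400/283 = 3.4541392 × 10^9.
Sum = 4.7755878 × 10^9.
SE = √(4.7755878 × 10^9) = 69106.

69106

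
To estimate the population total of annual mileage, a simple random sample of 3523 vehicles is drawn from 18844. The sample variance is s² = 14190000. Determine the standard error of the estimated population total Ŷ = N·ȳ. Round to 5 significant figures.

Var(Ŷ) = N²·Var(ȳ) = N²·(1 − n/N)·s²/n.
f = 3523/18844 = 0.18695606; Var(ȳ) = 0.81304394·14190000/3523 = 3274.7924.
Var(Ŷ) = 18844² · 3274.7924 = 1.1628668 × 10^12.
SE(Ŷ) = √(1.1628668 × 10^12) = 1.0784 × 10^6.

1.0784 × 10^6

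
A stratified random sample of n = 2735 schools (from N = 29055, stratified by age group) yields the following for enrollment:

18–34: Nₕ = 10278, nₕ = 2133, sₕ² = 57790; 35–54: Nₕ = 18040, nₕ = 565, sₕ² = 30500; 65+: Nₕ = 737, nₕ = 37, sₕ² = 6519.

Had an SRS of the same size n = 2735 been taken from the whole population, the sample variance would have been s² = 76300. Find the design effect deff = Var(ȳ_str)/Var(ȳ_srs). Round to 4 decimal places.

0.9083

Var(ȳ_str) = Σ Wₕ²(1−fₕ)sₕ²/nₕ with Wₕ = Nₕ/29055:
  18–34: (10278/29055)²·(1−2133/10278)·57790/2133 = 2.6867037
  35–54: (18040/29055)²·(1−565/18040)·30500/565 = 20.158738
  65+: (737/29055)²·(1−37/737)·6519/37 = 0.10767206
  → Var(ȳ_str) = 22.953114.
Var(ȳ_srs) = (1 − 2735/29055)·76300/2735 = 25.271569.
deff = 22.953114 / 25.271569 = 0.9083.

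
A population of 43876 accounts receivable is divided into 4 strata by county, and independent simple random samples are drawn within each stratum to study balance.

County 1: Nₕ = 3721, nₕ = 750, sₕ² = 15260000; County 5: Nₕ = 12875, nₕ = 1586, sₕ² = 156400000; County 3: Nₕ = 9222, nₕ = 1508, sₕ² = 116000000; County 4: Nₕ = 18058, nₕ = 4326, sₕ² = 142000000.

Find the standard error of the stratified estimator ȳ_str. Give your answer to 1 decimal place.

121.0

Var(ȳ_str) = Σₕ Wₕ²(1 − fₕ)sₕ²/nₕ with Wₕ = Nₕ/N, N = 43876.
County 1: Wₕ = 0.08480718; term = 0.08480718²·(1 − 0.20155872)·15260000/750 = 116.84269.
County 5: Wₕ = 0.29344061; term = 0.29344061²·(1 − 0.12318447)·156400000/1586 = 7445.3003.
County 3: Wₕ = 0.21018324; term = 0.21018324²·(1 − 0.16352201)·116000000/1508 = 2842.545.
County 4: Wₕ = 0.41156897; term = 0.41156897²·(1 − 0.23956141)·142000000/4326 = 4228.1581.
Sum = 14632.846.
SE = √(14632.846) = 121.0.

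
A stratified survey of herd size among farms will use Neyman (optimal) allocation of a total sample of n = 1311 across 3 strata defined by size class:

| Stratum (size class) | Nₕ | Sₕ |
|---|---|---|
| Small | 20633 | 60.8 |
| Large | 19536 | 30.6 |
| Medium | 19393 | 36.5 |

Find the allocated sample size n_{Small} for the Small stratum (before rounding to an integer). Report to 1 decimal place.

642.4

Neyman allocation: nₕ = n·NₕSₕ / Σⱼ NⱼSⱼ.
Σ NⱼSⱼ = 20633·60.8 + 19536·30.6 + 19393·36.5 = 2.5601325 × 10^6.
n_{Small} = 1311·20633·60.8 / (2.5601325 × 10^6) = 642.4.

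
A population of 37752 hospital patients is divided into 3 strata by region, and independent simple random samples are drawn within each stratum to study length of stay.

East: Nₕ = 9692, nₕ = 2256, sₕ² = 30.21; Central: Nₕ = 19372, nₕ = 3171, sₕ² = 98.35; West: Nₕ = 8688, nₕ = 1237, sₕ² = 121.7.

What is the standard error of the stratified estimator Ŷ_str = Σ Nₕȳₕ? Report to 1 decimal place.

Var(Ŷ_str) = Σₕ Nₕ²(1 − fₕ)sₕ²/nₕ.
East: 9692²·(1 − 2256/9692)·30.21/2256 = 965082.45.
Central: 19372²·(1 − 3171/19372)·98.35/3171 = 9.7340686 × 10^6.
West: 8688²·(1 − 1237/8688)·121.7/1237 = 6.3687654 × 10^6.
Sum = 1.7067916 × 10^7.
SE = √(1.7067916 × 10^7) = 4131.3.

4131.3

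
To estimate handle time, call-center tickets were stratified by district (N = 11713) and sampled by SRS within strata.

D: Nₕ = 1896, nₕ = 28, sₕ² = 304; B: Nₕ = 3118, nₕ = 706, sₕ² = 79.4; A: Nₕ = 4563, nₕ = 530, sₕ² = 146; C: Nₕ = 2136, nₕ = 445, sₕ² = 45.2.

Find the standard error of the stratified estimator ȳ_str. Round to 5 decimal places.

Var(ȳ_str) = Σₕ Wₕ²(1 − fₕ)sₕ²/nₕ with Wₕ = Nₕ/N, N = 11713.
D: Wₕ = 0.16187142; term = 0.16187142²·(1 − 0.01476793)·304/28 = 0.28028152.
B: Wₕ = 0.26619995; term = 0.26619995²·(1 − 0.22642720)·79.4/706 = 0.0061649978.
A: Wₕ = 0.38956715; term = 0.38956715²·(1 − 0.11615165)·146/530 = 0.036950421.
C: Wₕ = 0.18236148; term = 0.18236148²·(1 − 0.20833333)·45.2/445 = 0.0026741576.
Sum = 0.3260711.
SE = √(0.3260711) = 0.57103.

0.57103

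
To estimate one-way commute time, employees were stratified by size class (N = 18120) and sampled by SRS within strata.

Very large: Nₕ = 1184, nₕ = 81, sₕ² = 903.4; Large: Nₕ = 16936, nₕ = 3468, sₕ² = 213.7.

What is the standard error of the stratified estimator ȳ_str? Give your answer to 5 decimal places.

Var(ȳ_str) = Σₕ Wₕ²(1 − fₕ)sₕ²/nₕ with Wₕ = Nₕ/N, N = 18120.
Very large: Wₕ = 0.06534216; term = 0.06534216²·(1 − 0.06841216)·903.4/81 = 0.044361467.
Large: Wₕ = 0.93465784; term = 0.93465784²·(1 − 0.20477090)·213.7/3468 = 0.042807809.
Sum = 0.087169276.
SE = √(0.087169276) = 0.29524.

0.29524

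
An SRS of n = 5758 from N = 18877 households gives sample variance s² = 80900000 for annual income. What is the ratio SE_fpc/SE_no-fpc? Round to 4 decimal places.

f = n/N = 5758/18877 = 0.30502728.
SE_no-fpc = √(s²/n) = 118.53277; SE_fpc = √((1−f)s²/n) = 98.814871.
Ratio = √(1−f) = 0.83365024.

0.8337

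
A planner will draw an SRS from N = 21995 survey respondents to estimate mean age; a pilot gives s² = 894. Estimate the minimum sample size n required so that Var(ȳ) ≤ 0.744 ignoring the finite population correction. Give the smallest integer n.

Without fpc, n₀ = s²/D = 894/0.744 = 1201.6129.
Rounding up, n = 1202.

1202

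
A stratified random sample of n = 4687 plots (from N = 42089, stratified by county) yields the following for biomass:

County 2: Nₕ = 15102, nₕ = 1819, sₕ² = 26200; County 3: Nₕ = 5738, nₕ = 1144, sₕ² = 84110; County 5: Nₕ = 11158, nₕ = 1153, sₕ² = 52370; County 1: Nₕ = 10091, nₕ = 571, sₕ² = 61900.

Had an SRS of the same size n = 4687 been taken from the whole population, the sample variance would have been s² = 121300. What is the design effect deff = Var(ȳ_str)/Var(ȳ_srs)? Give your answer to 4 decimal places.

Var(ȳ_str) = Σ Wₕ²(1−fₕ)sₕ²/nₕ with Wₕ = Nₕ/42089:
  County 2: (15102/42089)²·(1−1819/15102)·26200/1819 = 1.6310303
  County 3: (5738/42089)²·(1−1144/5738)·84110/1144 = 1.0940469
  County 5: (11158/42089)²·(1−1153/11158)·52370/1153 = 2.8623287
  County 1: (10091/42089)²·(1−571/10091)·61900/571 = 5.8787972
  → Var(ȳ_str) = 11.466203.
Var(ȳ_srs) = (1 − 4687/42089)·121300/4687 = 22.998106.
deff = 11.466203 / 22.998106 = 0.4986.

0.4986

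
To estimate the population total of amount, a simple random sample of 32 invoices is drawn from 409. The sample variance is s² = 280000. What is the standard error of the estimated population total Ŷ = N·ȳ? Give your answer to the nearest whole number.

36731

Var(Ŷ) = N²·Var(ȳ) = N²·(1 − n/N)·s²/n.
f = 32/409 = 0.07823961; Var(ȳ) = 0.92176039·280000/32 = 8065.4034.
Var(Ŷ) = 409² · 8065.4034 = 1.3491887 × 10^9.
SE(Ŷ) = √(1.3491887 × 10^9) = 36731.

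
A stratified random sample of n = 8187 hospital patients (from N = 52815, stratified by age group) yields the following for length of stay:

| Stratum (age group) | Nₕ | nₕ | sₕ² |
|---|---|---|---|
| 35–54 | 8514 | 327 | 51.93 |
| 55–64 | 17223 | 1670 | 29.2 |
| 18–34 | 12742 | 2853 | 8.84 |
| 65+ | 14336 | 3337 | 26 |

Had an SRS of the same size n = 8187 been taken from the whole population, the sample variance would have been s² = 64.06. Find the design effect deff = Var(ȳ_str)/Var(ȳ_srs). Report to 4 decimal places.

0.9420

Var(ȳ_str) = Σ Wₕ²(1−fₕ)sₕ²/nₕ with Wₕ = Nₕ/52815:
  35–54: (8514/52815)²·(1−327/8514)·51.93/327 = 0.0039683908
  55–64: (17223/52815)²·(1−1670/17223)·29.2/1670 = 0.0016790931
  18–34: (12742/52815)²·(1−2853/12742)·8.84/2853 = 1.3996708 × 10^-4
  65+: (14336/52815)²·(1−3337/14336)·26/3337 = 4.4043697 × 10^-4
  → Var(ȳ_str) = 0.006227888.
Var(ȳ_srs) = (1 − 8187/52815)·64.06/8187 = 0.006611687.
deff = 0.006227888 / 0.006611687 = 0.9420.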